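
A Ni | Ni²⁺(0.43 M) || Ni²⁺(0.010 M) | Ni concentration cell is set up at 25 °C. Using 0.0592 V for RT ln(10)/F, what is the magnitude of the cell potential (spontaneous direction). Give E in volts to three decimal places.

+0.048 V

For a concentration cell E°cell = 0. The 0.43 M side is the cathode (reduction is favoured where [Ni²⁺] is higher).
With n = 2, E = −(0.0592/2) log([Ni²⁺]ₐₙ/[Ni²⁺]꜀ₐₜ) = −(0.0592/2) log(0.01/0.43) = −(0.0592/2)(-1.633) = +0.048 V.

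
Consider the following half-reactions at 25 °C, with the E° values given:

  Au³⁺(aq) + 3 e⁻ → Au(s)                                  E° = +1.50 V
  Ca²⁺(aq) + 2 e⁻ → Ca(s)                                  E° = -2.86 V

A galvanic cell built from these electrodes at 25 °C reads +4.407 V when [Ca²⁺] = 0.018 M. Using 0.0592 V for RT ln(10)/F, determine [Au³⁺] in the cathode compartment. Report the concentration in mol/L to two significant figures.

0.58 M

Au³⁺/Au is the cathode, Ca²⁺/Ca the anode: E°cell = +4.36 V, n = 6.
Overall reaction: 2 Au³⁺(aq) + 3 Ca(s) → 2 Au(s) + 3 Ca²⁺(aq); Q = [Ca²⁺]^3/[Au³⁺]^2.
From E = E° − (0.0592/n) log Q: log Q = (E° − E)·n/0.0592 = (+4.36 − (+4.407))·6/0.0592 = -4.7635.
So 2·log[Au³⁺] = 3·log(0.018) − log Q = -5.2342 − (-4.7635) = -0.4707; log[Au³⁺] = -0.4707 / 2 = -0.2354; [Au³⁺] = 10^(-0.2354) ≈ 0.58 M.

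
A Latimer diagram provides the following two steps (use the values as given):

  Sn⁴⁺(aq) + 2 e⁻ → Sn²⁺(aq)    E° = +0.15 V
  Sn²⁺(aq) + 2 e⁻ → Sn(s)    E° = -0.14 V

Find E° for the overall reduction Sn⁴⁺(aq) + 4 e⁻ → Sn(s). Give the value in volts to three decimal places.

Since ΔG° = −nFE° is additive over sequential reductions, n₃E°₃ = n₁E°₁ + n₂E°₂.
E°₃ = (2×+0.15 + 2×-0.14) / 4 = (+0.020) / 4 = +0.005 V.

+0.005 V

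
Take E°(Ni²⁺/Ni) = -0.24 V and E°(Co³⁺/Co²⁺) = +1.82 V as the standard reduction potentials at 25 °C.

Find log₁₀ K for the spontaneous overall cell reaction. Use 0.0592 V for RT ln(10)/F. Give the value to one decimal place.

Cathode: Co³⁺/Co²⁺; anode: Ni²⁺/Ni. E°cell = +2.06 V, n = 2.
log K = nE°cell / 0.0592 = (2)(+2.06) / 0.0592 = 69.6.

69.6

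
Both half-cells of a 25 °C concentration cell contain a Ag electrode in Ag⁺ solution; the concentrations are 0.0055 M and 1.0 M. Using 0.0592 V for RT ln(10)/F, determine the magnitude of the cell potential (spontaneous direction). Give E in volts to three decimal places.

+0.134 V

For a concentration cell E°cell = 0. The 1.0 M side is the cathode (reduction is favoured where [Ag⁺] is higher).
With n = 1, E = −(0.0592/1) log([Ag⁺]ₐₙ/[Ag⁺]꜀ₐₜ) = −(0.0592/1) log(0.0055/1) = −(0.0592/1)(-2.260) = +0.134 V.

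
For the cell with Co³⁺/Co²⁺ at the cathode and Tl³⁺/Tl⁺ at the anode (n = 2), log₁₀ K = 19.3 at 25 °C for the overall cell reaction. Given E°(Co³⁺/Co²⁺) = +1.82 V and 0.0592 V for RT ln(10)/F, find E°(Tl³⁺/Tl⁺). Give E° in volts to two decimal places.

+1.25 V

E°cell = (0.0592/n)·log K = (0.0592/2)(19.3) = +0.571 V.
Since Co³⁺/Co²⁺ is the cathode and Tl³⁺/Tl⁺ the anode, E°cell = E°(Co³⁺/Co²⁺) − E°(Tl³⁺/Tl⁺).
So E°(Tl³⁺/Tl⁺) = E°(Co³⁺/Co²⁺) − E°cell = (+1.82) − (+0.571) = +1.25 V.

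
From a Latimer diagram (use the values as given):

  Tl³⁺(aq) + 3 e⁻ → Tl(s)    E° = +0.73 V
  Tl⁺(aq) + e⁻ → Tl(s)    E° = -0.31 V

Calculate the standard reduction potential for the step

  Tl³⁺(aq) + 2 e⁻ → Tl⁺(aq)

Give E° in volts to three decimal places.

+1.250 V

Sequential free energies add, so n₃E°₃ = n₁E°₁ + n₂E°₂.
With n₃ = 3, and the known step contributing 1×(-0.31) V, the unknown satisfies 2·E° = 3×(+0.73) − 1×(-0.31) = +2.500.
E° = +2.500 / 2 = +1.250 V.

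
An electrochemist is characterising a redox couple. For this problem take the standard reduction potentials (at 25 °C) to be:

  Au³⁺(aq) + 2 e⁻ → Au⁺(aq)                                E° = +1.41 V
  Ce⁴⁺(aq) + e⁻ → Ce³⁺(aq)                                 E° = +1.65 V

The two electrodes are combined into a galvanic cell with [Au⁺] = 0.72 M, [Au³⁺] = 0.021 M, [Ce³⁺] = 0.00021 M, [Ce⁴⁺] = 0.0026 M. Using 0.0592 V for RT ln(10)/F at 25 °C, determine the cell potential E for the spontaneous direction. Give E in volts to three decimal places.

+0.350 V

Ce⁴⁺/Ce³⁺ is the cathode (higher E°), Au³⁺/Au⁺ the anode: E°cell = +1.65 − (+1.41) = +0.24 V, n = 2.
Overall: 2 Ce⁴⁺(aq) + Au⁺(aq) → 2 Ce³⁺(aq) + Au³⁺(aq)
Q = [Ce³⁺]^2·[Au³⁺] / ([Ce⁴⁺]^2·[Au⁺]); log Q = -3.721.
E = E° − (0.0592/n) log Q = +0.24 − (0.0592/2)(-3.721) = +0.350 V.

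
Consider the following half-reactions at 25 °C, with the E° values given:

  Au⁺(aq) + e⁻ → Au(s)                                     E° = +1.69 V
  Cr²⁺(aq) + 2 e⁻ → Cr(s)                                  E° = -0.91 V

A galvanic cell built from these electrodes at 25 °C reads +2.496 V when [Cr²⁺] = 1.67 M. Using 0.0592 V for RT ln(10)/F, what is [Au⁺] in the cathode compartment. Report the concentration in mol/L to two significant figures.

Au⁺/Au is the cathode, Cr²⁺/Cr the anode: E°cell = +2.60 V, n = 2.
Overall reaction: 2 Au⁺(aq) + Cr(s) → 2 Au(s) + Cr²⁺(aq); Q = [Cr²⁺]^1/[Au⁺]^2.
From E = E° − (0.0592/n) log Q: log Q = (E° − E)·n/0.0592 = (+2.60 − (+2.496))·2/0.0592 = 3.5135.
So 2·log[Au⁺] = 1·log(1.67) − log Q = 0.2227 − (3.5135) = -3.2908; log[Au⁺] = -3.2908 / 2 = -1.6454; [Au⁺] = 10^(-1.6454) ≈ 0.023 M.

0.023 M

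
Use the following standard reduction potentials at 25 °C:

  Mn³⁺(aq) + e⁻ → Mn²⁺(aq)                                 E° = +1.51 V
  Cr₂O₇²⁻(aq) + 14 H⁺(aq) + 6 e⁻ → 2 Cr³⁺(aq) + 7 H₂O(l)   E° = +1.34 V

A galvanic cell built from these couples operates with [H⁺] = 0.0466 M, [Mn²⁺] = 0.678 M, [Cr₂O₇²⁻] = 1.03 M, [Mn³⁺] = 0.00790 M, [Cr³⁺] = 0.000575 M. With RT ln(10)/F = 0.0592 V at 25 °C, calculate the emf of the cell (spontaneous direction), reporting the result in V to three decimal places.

+0.175 V

Mn³⁺/Mn²⁺ is the cathode (higher E°), Cr₂O₇²⁻/Cr³⁺ the anode: E°cell = +1.51 − (+1.34) = +0.17 V, n = 6.
Overall: 6 Mn³⁺(aq) + 2 Cr³⁺(aq) + 7 H₂O(l) → 6 Mn²⁺(aq) + Cr₂O₇²⁻(aq) + 14 H⁺(aq)
Q = [Mn²⁺]^6·[Cr₂O₇²⁻]·[H⁺]^14 / ([Mn³⁺]^6·[Cr³⁺]^2); log Q = -0.547.
E = E° − (0.0592/n) log Q = +0.17 − (0.0592/6)(-0.547) = +0.175 V.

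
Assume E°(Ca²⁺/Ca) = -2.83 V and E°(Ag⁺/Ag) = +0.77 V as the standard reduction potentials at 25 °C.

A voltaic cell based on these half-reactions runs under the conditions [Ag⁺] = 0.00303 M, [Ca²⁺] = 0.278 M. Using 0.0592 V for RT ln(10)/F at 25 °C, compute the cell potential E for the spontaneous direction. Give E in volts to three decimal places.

+3.467 V

Ag⁺/Ag is the cathode (higher E°), Ca²⁺/Ca the anode: E°cell = +0.77 − (-2.83) = +3.60 V, n = 2.
Overall: 2 Ag⁺(aq) + Ca(s) → 2 Ag(s) + Ca²⁺(aq)
Q = [Ca²⁺] / ([Ag⁺]^2); log Q = 4.481.
E = E° − (0.0592/n) log Q = +3.60 − (0.0592/2)(4.481) = +3.467 V.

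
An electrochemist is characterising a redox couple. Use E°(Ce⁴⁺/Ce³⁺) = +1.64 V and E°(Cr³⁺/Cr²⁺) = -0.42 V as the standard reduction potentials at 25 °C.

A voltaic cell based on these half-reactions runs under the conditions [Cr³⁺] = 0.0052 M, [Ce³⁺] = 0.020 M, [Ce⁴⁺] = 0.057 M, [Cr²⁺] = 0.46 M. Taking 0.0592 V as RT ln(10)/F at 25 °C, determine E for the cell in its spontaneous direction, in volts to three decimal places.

Ce⁴⁺/Ce³⁺ is the cathode (higher E°), Cr³⁺/Cr²⁺ the anode: E°cell = +1.64 − (-0.42) = +2.06 V, n = 1.
Overall: Ce⁴⁺(aq) + Cr²⁺(aq) → Ce³⁺(aq) + Cr³⁺(aq)
Q = [Ce³⁺]·[Cr³⁺] / ([Ce⁴⁺]·[Cr²⁺]); log Q = -2.402.
E = E° − (0.0592/n) log Q = +2.06 − (0.0592/1)(-2.402) = +2.202 V.

+2.202 V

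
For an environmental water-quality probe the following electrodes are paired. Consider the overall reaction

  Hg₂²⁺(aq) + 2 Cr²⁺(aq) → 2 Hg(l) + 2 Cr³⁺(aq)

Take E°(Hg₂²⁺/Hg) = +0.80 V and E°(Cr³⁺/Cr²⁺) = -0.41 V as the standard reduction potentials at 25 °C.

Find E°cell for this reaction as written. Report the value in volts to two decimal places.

+1.21 V

The Hg₂²⁺/Hg couple has the higher reduction potential, so it is the cathode; Cr³⁺/Cr²⁺ is oxidised at the anode.
E°cell = E°(cathode) − E°(anode) = (+0.80) − (-0.41) = +1.21 V.
Since E°cell > 0, the reaction is spontaneous under standard conditions.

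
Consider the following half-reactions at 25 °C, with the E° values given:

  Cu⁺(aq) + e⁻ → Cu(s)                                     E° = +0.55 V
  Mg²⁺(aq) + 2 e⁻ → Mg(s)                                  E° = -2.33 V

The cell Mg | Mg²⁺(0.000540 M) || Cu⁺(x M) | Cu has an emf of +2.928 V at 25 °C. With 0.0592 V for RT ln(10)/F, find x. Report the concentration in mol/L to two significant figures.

0.15 M

Cu⁺/Cu is the cathode, Mg²⁺/Mg the anode: E°cell = +2.88 V, n = 2.
Overall reaction: 2 Cu⁺(aq) + Mg(s) → 2 Cu(s) + Mg²⁺(aq); Q = [Mg²⁺]^1/[Cu⁺]^2.
From E = E° − (0.0592/n) log Q: log Q = (E° − E)·n/0.0592 = (+2.88 − (+2.928))·2/0.0592 = -1.6216.
So 2·log[Cu⁺] = 1·log(0.00054) − log Q = -3.2676 − (-1.6216) = -1.6460; log[Cu⁺] = -1.6460 / 2 = -0.8230; [Cu⁺] = 10^(-0.8230) ≈ 0.15 M.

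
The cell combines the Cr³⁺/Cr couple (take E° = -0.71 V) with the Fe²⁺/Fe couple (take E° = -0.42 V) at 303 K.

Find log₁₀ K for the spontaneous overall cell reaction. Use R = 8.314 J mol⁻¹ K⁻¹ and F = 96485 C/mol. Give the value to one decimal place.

28.9

Cathode: Fe²⁺/Fe; anode: Cr³⁺/Cr. E°cell = (-0.42) − (-0.71) = +0.29 V, with n = 6.
ΔG° = −nFE° = −RT ln K, so ln K = nFE°/(RT) = (6)(96485)(+0.29) / ((8.314)(303)) = 66.643.
log₁₀ K = 66.643 / ln 10 = 28.9.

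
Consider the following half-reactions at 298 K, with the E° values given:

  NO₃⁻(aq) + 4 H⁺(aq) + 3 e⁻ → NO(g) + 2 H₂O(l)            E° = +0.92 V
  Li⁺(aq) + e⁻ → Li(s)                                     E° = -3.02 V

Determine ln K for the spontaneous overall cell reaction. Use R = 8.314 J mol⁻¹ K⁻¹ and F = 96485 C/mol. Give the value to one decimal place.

460.3

Cathode: NO₃⁻/NO; anode: Li⁺/Li. E°cell = (+0.92) − (-3.02) = +3.94 V, with n = 3.
ΔG° = −nFE° = −RT ln K, so ln K = nFE°/(RT) = (3)(96485)(+3.94) / ((8.314)(298)) = 460.311.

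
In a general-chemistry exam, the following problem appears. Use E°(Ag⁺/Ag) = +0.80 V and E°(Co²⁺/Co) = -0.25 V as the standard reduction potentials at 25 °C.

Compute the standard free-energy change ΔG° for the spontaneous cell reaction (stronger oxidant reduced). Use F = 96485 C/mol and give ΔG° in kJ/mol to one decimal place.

Ag⁺/Ag (E° = +0.80 V) is the cathode; Co²⁺/Co (E° = -0.25 V) is the anode, so E°cell = +1.05 V.
Balancing electrons gives n = 2 (lcm of 1 and 2).
ΔG° = −nFE° = −(2)(96485)(+1.05) = -202,618 J = -202.6 kJ/mol.

-202.6 kJ/mol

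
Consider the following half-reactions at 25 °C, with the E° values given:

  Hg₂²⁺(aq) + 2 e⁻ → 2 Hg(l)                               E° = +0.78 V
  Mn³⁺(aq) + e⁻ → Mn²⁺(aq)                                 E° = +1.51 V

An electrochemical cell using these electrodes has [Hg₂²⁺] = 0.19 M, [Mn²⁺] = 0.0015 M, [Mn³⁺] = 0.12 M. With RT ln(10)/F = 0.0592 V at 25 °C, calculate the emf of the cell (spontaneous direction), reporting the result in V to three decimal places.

Mn³⁺/Mn²⁺ is the cathode (higher E°), Hg₂²⁺/Hg the anode: E°cell = +1.51 − (+0.78) = +0.73 V, n = 2.
Overall: 2 Mn³⁺(aq) + 2 Hg(l) → 2 Mn²⁺(aq) + Hg₂²⁺(aq)
Q = [Mn²⁺]^2·[Hg₂²⁺] / ([Mn³⁺]^2); log Q = -4.527.
E = E° − (0.0592/n) log Q = +0.73 − (0.0592/2)(-4.527) = +0.864 V.

+0.864 V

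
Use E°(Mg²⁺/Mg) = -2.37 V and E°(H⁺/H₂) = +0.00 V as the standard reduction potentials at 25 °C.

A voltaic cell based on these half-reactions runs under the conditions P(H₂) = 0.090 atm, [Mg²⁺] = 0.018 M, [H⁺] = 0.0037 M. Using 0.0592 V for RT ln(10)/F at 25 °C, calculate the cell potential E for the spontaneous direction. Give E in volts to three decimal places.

H⁺/H₂ is the cathode (higher E°), Mg²⁺/Mg the anode: E°cell = +0.00 − (-2.37) = +2.37 V, n = 2.
Overall: 2 H⁺(aq) + Mg(s) → H₂(g) + Mg²⁺(aq)
Q = P(H₂)·[Mg²⁺] / ([H⁺]^2); log Q = 2.073.
E = E° − (0.0592/n) log Q = +2.37 − (0.0592/2)(2.073) = +2.309 V.

+2.309 V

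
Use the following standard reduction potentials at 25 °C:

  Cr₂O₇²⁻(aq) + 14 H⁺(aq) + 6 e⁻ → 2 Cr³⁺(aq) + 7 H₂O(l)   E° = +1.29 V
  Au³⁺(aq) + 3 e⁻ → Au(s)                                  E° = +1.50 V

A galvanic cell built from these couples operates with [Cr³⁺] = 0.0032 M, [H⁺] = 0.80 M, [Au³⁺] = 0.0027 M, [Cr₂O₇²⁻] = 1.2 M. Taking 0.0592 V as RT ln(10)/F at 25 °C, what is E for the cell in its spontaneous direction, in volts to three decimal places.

+0.123 V

Au³⁺/Au is the cathode (higher E°), Cr₂O₇²⁻/Cr³⁺ the anode: E°cell = +1.50 − (+1.29) = +0.21 V, n = 6.
Overall: 2 Au³⁺(aq) + 2 Cr³⁺(aq) + 7 H₂O(l) → 2 Au(s) + Cr₂O₇²⁻(aq) + 14 H⁺(aq)
Q = [Cr₂O₇²⁻]·[H⁺]^14 / ([Au³⁺]^2·[Cr³⁺]^2); log Q = 8.849.
E = E° − (0.0592/n) log Q = +0.21 − (0.0592/6)(8.849) = +0.123 V.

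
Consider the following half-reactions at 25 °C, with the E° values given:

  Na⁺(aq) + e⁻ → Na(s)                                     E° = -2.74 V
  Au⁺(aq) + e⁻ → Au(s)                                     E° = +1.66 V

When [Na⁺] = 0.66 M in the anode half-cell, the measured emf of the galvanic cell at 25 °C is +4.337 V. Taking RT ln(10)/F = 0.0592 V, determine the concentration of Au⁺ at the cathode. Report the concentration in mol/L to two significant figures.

Au⁺/Au is the cathode, Na⁺/Na the anode: E°cell = +4.40 V, n = 1.
Overall reaction: Au⁺(aq) + Na(s) → Au(s) + Na⁺(aq); Q = [Na⁺]^1/[Au⁺]^1.
From E = E° − (0.0592/n) log Q: log Q = (E° − E)·n/0.0592 = (+4.40 − (+4.337))·1/0.0592 = 1.0642.
So 1·log[Au⁺] = 1·log(0.66) − log Q = -0.1805 − (1.0642) = -1.2447; [Au⁺] = 10^(-1.2447) ≈ 0.057 M.

0.057 M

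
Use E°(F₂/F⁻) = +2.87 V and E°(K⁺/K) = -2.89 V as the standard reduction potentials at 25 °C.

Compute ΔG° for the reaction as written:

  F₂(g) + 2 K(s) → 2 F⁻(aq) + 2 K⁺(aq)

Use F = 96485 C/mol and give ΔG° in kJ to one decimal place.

-1111.5 kJ

As written, F₂/F⁻ is reduced (cathode) and K⁺/K is oxidised (anode), so E°cell = (+2.87) − (-2.89) = +5.76 V.
Balancing electrons gives n = 2.
ΔG° = −nFE° = −(2)(96485)(+5.76) = -1,111,507 J = -1111.5 kJ.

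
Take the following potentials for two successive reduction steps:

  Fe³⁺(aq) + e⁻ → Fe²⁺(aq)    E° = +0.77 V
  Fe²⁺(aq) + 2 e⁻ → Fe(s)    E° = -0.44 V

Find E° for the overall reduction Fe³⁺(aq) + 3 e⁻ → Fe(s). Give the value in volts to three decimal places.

Standard free energies of sequential steps add: ΔG°₃ = ΔG°₁ + ΔG°₂, so n₃E°₃ = n₁E°₁ + n₂E°₂.
E°₃ = (1×+0.77 + 2×-0.44) / 3 = (-0.110) / 3 = -0.037 V.
E° values themselves are not directly additive — weighting by electron count is essential.

-0.037 V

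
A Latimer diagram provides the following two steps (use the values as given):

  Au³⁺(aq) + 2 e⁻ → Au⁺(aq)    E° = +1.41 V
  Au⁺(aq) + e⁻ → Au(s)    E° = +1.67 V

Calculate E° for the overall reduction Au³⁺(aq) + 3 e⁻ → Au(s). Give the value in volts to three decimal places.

+1.497 V

Since ΔG° = −nFE° is additive over sequential reductions, n₃E°₃ = n₁E°₁ + n₂E°₂.
E°₃ = (2×+1.41 + 1×+1.67) / 3 = (+4.490) / 3 = +1.497 V.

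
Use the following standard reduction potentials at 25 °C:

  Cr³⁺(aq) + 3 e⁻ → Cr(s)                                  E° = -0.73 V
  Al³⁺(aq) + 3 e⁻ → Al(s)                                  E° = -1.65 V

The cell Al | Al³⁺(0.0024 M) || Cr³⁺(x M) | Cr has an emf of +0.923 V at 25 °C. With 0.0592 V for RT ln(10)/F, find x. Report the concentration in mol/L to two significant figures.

Cr³⁺/Cr is the cathode, Al³⁺/Al the anode: E°cell = +0.92 V, n = 3.
Overall reaction: Cr³⁺(aq) + Al(s) → Cr(s) + Al³⁺(aq); Q = [Al³⁺]^1/[Cr³⁺]^1.
From E = E° − (0.0592/n) log Q: log Q = (E° − E)·n/0.0592 = (+0.92 − (+0.923))·3/0.0592 = -0.1520.
So 1·log[Cr³⁺] = 1·log(0.0024) − log Q = -2.6198 − (-0.1520) = -2.4678; [Cr³⁺] = 10^(-2.4678) ≈ 0.0034 M.

0.0034 M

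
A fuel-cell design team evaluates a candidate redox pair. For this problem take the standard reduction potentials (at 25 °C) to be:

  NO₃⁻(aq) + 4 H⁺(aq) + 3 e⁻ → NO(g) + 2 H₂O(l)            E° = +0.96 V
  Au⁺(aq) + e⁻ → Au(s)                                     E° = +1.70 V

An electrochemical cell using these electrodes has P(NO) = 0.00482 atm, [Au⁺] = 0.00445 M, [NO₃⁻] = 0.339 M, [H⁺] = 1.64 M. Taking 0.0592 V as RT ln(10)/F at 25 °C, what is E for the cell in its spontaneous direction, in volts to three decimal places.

Au⁺/Au is the cathode (higher E°), NO₃⁻/NO the anode: E°cell = +1.70 − (+0.96) = +0.74 V, n = 3.
Overall: 3 Au⁺(aq) + NO(g) + 2 H₂O(l) → 3 Au(s) + NO₃⁻(aq) + 4 H⁺(aq)
Q = [NO₃⁻]·[H⁺]^4 / ([Au⁺]^3·P(NO)); log Q = 9.761.
E = E° − (0.0592/n) log Q = +0.74 − (0.0592/3)(9.761) = +0.547 V.

+0.547 V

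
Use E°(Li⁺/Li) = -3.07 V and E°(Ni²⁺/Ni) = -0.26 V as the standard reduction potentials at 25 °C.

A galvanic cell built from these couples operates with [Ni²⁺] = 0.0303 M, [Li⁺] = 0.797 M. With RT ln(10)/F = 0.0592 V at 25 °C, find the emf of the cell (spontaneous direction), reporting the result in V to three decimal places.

Ni²⁺/Ni is the cathode (higher E°), Li⁺/Li the anode: E°cell = -0.26 − (-3.07) = +2.81 V, n = 2.
Overall: Ni²⁺(aq) + 2 Li(s) → Ni(s) + 2 Li⁺(aq)
Q = [Li⁺]^2 / ([Ni²⁺]); log Q = 1.321.
E = E° − (0.0592/n) log Q = +2.81 − (0.0592/2)(1.321) = +2.771 V.

+2.771 V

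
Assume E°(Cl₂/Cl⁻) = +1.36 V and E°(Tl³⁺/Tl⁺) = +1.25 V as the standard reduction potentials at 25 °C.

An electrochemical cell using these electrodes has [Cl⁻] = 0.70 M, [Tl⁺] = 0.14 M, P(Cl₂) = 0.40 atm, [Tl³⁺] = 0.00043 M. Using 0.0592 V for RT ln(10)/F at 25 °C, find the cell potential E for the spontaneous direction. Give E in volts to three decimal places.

Cl₂/Cl⁻ is the cathode (higher E°), Tl³⁺/Tl⁺ the anode: E°cell = +1.36 − (+1.25) = +0.11 V, n = 2.
Overall: Cl₂(g) + Tl⁺(aq) → 2 Cl⁻(aq) + Tl³⁺(aq)
Q = [Cl⁻]^2·[Tl³⁺] / (P(Cl₂)·[Tl⁺]); log Q = -2.425.
E = E° − (0.0592/n) log Q = +0.11 − (0.0592/2)(-2.425) = +0.182 V.

+0.182 V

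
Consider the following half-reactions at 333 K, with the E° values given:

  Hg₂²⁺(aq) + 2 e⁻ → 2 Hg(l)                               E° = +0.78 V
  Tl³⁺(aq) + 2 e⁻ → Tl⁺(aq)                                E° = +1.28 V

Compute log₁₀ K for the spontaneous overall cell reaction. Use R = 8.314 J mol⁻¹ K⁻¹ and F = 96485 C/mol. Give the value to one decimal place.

Cathode: Tl³⁺/Tl⁺; anode: Hg₂²⁺/Hg. E°cell = (+1.28) − (+0.78) = +0.50 V, with n = 2.
ΔG° = −nFE° = −RT ln K, so ln K = nFE°/(RT) = (2)(96485)(+0.50) / ((8.314)(333)) = 34.850.
log₁₀ K = 34.850 / ln 10 = 15.1.

15.1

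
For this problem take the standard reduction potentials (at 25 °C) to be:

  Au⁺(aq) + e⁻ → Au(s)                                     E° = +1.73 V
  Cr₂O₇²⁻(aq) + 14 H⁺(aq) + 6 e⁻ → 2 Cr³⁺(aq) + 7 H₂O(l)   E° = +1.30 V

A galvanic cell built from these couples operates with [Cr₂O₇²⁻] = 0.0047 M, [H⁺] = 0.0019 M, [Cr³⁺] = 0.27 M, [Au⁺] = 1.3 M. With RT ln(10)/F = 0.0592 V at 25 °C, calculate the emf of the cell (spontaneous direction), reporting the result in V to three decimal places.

Au⁺/Au is the cathode (higher E°), Cr₂O₇²⁻/Cr³⁺ the anode: E°cell = +1.73 − (+1.30) = +0.43 V, n = 6.
Overall: 6 Au⁺(aq) + 2 Cr³⁺(aq) + 7 H₂O(l) → 6 Au(s) + Cr₂O₇²⁻(aq) + 14 H⁺(aq)
Q = [Cr₂O₇²⁻]·[H⁺]^14 / ([Au⁺]^6·[Cr³⁺]^2); log Q = -39.972.
E = E° − (0.0592/n) log Q = +0.43 − (0.0592/6)(-39.972) = +0.824 V.

+0.824 V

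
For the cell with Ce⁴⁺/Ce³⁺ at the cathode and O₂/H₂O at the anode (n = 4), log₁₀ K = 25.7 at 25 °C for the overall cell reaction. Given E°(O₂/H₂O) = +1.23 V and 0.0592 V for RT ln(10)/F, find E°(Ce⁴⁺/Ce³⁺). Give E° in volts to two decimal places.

E°cell = (0.0592/n)·log K = (0.0592/4)(25.7) = +0.380 V.
Since Ce⁴⁺/Ce³⁺ is the cathode and O₂/H₂O the anode, E°cell = E°(Ce⁴⁺/Ce³⁺) − E°(O₂/H₂O).
So E°(Ce⁴⁺/Ce³⁺) = E°cell + E°(O₂/H₂O) = +0.380 + (+1.23) = +1.61 V.

+1.61 V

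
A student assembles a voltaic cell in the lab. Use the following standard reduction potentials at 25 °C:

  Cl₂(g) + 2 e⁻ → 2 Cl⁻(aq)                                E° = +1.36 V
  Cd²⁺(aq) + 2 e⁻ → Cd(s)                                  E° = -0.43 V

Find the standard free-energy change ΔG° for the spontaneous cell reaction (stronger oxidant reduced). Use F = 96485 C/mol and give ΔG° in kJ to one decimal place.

Cl₂/Cl⁻ (E° = +1.36 V) is the cathode; Cd²⁺/Cd (E° = -0.43 V) is the anode, so E°cell = +1.79 V.
Balancing electrons gives n = 2 (lcm of 2 and 2).
ΔG° = −nFE° = −(2)(96485)(+1.79) = -345,416 J = -345.4 kJ.

-345.4 kJ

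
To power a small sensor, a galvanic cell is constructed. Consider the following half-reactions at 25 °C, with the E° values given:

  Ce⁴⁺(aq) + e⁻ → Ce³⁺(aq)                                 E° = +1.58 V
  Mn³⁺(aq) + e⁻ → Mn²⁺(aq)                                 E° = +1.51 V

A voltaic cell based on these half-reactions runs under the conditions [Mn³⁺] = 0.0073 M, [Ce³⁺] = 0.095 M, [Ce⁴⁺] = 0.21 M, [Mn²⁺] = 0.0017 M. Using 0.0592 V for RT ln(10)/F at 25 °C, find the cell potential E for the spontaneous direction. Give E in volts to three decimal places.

Ce⁴⁺/Ce³⁺ is the cathode (higher E°), Mn³⁺/Mn²⁺ the anode: E°cell = +1.58 − (+1.51) = +0.07 V, n = 1.
Overall: Ce⁴⁺(aq) + Mn²⁺(aq) → Ce³⁺(aq) + Mn³⁺(aq)
Q = [Ce³⁺]·[Mn³⁺] / ([Ce⁴⁺]·[Mn²⁺]); log Q = 0.288.
E = E° − (0.0592/n) log Q = +0.07 − (0.0592/1)(0.288) = +0.053 V.

+0.053 V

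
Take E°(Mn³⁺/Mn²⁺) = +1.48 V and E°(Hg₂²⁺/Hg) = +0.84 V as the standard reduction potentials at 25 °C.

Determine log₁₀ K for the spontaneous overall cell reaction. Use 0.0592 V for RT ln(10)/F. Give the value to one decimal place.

21.6

Cathode: Mn³⁺/Mn²⁺; anode: Hg₂²⁺/Hg. E°cell = +0.64 V, n = 2.
log K = nE°cell / 0.0592 = (2)(+0.64) / 0.0592 = 21.6.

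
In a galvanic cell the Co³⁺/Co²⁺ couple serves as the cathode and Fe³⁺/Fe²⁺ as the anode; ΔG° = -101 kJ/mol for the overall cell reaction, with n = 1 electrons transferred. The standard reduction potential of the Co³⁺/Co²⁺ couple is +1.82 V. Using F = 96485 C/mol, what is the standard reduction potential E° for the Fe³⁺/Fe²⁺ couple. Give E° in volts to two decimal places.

E°cell = −ΔG°/(nF) = −(-101×10³)/((1)(96485)) = +1.047 V.
Since Co³⁺/Co²⁺ is the cathode and Fe³⁺/Fe²⁺ the anode, E°cell = E°(Co³⁺/Co²⁺) − E°(Fe³⁺/Fe²⁺).
So E°(Fe³⁺/Fe²⁺) = E°(Co³⁺/Co²⁺) − E°cell = (+1.82) − (+1.047) = +0.77 V.

+0.77 V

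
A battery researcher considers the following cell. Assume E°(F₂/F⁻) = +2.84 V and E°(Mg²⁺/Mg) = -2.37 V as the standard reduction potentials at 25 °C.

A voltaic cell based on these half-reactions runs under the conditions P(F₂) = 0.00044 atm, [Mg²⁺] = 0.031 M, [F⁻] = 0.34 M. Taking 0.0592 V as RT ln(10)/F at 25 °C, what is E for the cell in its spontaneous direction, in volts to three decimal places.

F₂/F⁻ is the cathode (higher E°), Mg²⁺/Mg the anode: E°cell = +2.84 − (-2.37) = +5.21 V, n = 2.
Overall: F₂(g) + Mg(s) → 2 F⁻(aq) + Mg²⁺(aq)
Q = [F⁻]^2·[Mg²⁺] / (P(F₂)); log Q = 0.911.
E = E° − (0.0592/n) log Q = +5.21 − (0.0592/2)(0.911) = +5.183 V.

+5.183 V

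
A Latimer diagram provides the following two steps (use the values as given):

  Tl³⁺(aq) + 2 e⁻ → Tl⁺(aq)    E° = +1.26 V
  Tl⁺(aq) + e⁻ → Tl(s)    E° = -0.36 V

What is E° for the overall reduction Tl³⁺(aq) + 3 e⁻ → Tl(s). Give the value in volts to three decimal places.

+0.720 V

Standard free energies of sequential steps add: ΔG°₃ = ΔG°₁ + ΔG°₂, so n₃E°₃ = n₁E°₁ + n₂E°₂.
E°₃ = (2×+1.26 + 1×-0.36) / 3 = (+2.160) / 3 = +0.720 V.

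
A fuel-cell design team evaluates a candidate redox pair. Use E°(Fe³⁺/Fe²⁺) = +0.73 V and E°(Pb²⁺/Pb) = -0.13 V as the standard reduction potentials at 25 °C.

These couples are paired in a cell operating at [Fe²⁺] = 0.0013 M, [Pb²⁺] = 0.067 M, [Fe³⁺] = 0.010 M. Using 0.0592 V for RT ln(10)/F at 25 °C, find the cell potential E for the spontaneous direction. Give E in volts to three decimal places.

+0.947 V

Fe³⁺/Fe²⁺ is the cathode (higher E°), Pb²⁺/Pb the anode: E°cell = +0.73 − (-0.13) = +0.86 V, n = 2.
Overall: 2 Fe³⁺(aq) + Pb(s) → 2 Fe²⁺(aq) + Pb²⁺(aq)
Q = [Fe²⁺]^2·[Pb²⁺] / ([Fe³⁺]^2); log Q = -2.946.
E = E° − (0.0592/n) log Q = +0.86 − (0.0592/2)(-2.946) = +0.947 V.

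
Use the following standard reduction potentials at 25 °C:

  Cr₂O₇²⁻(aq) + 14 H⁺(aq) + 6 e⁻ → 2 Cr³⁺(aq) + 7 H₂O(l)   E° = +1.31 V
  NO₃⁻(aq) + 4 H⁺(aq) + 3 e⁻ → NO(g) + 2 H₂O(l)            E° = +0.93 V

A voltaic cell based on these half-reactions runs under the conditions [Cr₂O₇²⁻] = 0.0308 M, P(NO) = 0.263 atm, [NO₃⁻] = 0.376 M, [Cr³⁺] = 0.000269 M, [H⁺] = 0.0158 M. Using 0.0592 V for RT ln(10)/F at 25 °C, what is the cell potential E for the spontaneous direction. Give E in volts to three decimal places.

+0.326 V

Cr₂O₇²⁻/Cr³⁺ is the cathode (higher E°), NO₃⁻/NO the anode: E°cell = +1.31 − (+0.93) = +0.38 V, n = 6.
Overall: Cr₂O₇²⁻(aq) + 6 H⁺(aq) + 2 NO(g) → 2 Cr³⁺(aq) + 3 H₂O(l) + 2 NO₃⁻(aq)
Q = [Cr³⁺]^2·[NO₃⁻]^2 / ([Cr₂O₇²⁻]·[H⁺]^6·P(NO)^2); log Q = 5.489.
E = E° − (0.0592/n) log Q = +0.38 − (0.0592/6)(5.489) = +0.326 V.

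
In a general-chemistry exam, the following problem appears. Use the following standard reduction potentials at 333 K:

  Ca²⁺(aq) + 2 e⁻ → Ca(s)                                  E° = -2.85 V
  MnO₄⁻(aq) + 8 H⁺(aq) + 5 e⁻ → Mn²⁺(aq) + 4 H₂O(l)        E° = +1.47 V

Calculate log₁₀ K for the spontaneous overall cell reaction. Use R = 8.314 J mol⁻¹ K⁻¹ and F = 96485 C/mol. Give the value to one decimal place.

Cathode: MnO₄⁻/Mn²⁺; anode: Ca²⁺/Ca. E°cell = (+1.47) − (-2.85) = +4.32 V, with n = 10.
ΔG° = −nFE° = −RT ln K, so ln K = nFE°/(RT) = (10)(96485)(+4.32) / ((8.314)(333)) = 1505.530.
log₁₀ K = 1505.530 / ln 10 = 653.8.

653.8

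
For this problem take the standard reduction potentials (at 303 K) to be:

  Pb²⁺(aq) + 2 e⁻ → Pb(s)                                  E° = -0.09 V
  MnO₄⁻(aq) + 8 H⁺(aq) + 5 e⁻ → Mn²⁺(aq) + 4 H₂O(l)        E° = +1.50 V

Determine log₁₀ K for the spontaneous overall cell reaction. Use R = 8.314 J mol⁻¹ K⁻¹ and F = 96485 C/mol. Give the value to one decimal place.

Cathode: MnO₄⁻/Mn²⁺; anode: Pb²⁺/Pb. E°cell = (+1.50) − (-0.09) = +1.59 V, with n = 10.
ΔG° = −nFE° = −RT ln K, so ln K = nFE°/(RT) = (10)(96485)(+1.59) / ((8.314)(303)) = 608.982.
log₁₀ K = 608.982 / ln 10 = 264.5.

264.5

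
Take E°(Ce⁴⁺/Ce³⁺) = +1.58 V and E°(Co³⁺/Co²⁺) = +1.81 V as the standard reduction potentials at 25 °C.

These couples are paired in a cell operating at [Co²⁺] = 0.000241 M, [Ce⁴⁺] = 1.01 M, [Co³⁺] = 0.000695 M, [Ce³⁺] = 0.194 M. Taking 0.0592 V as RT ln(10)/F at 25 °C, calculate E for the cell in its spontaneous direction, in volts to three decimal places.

Co³⁺/Co²⁺ is the cathode (higher E°), Ce⁴⁺/Ce³⁺ the anode: E°cell = +1.81 − (+1.58) = +0.23 V, n = 1.
Overall: Co³⁺(aq) + Ce³⁺(aq) → Co²⁺(aq) + Ce⁴⁺(aq)
Q = [Co²⁺]·[Ce⁴⁺] / ([Co³⁺]·[Ce³⁺]); log Q = 0.257.
E = E° − (0.0592/n) log Q = +0.23 − (0.0592/1)(0.257) = +0.215 V.

+0.215 V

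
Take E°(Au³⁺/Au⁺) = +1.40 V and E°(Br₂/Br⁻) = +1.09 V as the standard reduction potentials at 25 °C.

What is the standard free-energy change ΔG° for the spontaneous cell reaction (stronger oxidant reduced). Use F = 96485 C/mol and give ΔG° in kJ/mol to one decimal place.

Au³⁺/Au⁺ (E° = +1.40 V) is the cathode; Br₂/Br⁻ (E° = +1.09 V) is the anode, so E°cell = +0.31 V.
Balancing electrons gives n = 2 (lcm of 2 and 2).
ΔG° = −nFE° = −(2)(96485)(+0.31) = -59,821 J = -59.8 kJ/mol.

-59.8 kJ/mol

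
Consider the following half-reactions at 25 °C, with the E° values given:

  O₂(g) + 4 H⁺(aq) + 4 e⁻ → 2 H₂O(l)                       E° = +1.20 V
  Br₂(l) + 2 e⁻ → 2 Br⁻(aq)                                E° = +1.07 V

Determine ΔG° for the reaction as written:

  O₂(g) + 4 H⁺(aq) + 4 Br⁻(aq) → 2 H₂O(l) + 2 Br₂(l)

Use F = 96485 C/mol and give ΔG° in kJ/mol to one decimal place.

-50.2 kJ/mol

As written, O₂/H₂O is reduced (cathode) and Br₂/Br⁻ is oxidised (anode), so E°cell = (+1.20) − (+1.07) = +0.13 V.
Balancing electrons gives n = 4.
ΔG° = −nFE° = −(4)(96485)(+0.13) = -50,172 J = -50.2 kJ/mol.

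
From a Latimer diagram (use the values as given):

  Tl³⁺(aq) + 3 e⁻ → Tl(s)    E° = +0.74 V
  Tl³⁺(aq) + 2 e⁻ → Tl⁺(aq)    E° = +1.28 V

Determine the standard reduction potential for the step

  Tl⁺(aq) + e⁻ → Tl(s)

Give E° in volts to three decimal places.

-0.340 V

Sequential free energies add, so n₃E°₃ = n₁E°₁ + n₂E°₂.
With n₃ = 3, and the known step contributing 2×(+1.28) V, the unknown satisfies 1·E° = 3×(+0.74) − 2×(+1.28) = -0.340.
E° = -0.340 / 1 = -0.340 V.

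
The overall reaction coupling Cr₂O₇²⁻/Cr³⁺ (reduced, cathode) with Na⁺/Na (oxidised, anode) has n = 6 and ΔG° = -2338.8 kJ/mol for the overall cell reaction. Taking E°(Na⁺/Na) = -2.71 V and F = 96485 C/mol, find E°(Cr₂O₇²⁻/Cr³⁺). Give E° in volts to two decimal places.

+1.33 V

E°cell = −ΔG°/(nF) = −(-2338.8×10³)/((6)(96485)) = +4.040 V.
Since Cr₂O₇²⁻/Cr³⁺ is the cathode and Na⁺/Na the anode, E°cell = E°(Cr₂O₇²⁻/Cr³⁺) − E°(Na⁺/Na).
So E°(Cr₂O₇²⁻/Cr³⁺) = E°cell + E°(Na⁺/Na) = +4.040 + (-2.71) = +1.33 V.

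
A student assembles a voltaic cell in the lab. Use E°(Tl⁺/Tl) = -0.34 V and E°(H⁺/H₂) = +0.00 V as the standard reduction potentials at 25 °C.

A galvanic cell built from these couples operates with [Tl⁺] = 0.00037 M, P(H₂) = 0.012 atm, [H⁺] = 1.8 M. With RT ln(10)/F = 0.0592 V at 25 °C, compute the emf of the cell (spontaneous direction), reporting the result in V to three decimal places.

H⁺/H₂ is the cathode (higher E°), Tl⁺/Tl the anode: E°cell = +0.00 − (-0.34) = +0.34 V, n = 2.
Overall: 2 H⁺(aq) + 2 Tl(s) → H₂(g) + 2 Tl⁺(aq)
Q = P(H₂)·[Tl⁺]^2 / ([H⁺]^2); log Q = -9.295.
E = E° − (0.0592/n) log Q = +0.34 − (0.0592/2)(-9.295) = +0.615 V.

+0.615 V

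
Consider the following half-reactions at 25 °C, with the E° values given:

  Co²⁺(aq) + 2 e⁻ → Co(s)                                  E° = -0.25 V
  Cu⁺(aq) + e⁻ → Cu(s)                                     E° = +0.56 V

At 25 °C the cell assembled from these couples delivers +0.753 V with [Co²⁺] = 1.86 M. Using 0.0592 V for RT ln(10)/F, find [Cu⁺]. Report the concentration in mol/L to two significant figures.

Cu⁺/Cu is the cathode, Co²⁺/Co the anode: E°cell = +0.81 V, n = 2.
Overall reaction: 2 Cu⁺(aq) + Co(s) → 2 Cu(s) + Co²⁺(aq); Q = [Co²⁺]^1/[Cu⁺]^2.
From E = E° − (0.0592/n) log Q: log Q = (E° − E)·n/0.0592 = (+0.81 − (+0.753))·2/0.0592 = 1.9257.
So 2·log[Cu⁺] = 1·log(1.86) − log Q = 0.2695 − (1.9257) = -1.6562; log[Cu⁺] = -1.6562 / 2 = -0.8281; [Cu⁺] = 10^(-0.8281) ≈ 0.15 M.

0.15 M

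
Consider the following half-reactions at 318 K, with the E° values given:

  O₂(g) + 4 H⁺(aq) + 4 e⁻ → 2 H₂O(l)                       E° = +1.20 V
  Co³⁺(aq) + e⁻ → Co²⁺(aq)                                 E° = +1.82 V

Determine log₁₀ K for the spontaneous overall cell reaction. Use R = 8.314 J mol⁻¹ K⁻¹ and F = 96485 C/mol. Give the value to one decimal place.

Cathode: Co³⁺/Co²⁺; anode: O₂/H₂O. E°cell = (+1.82) − (+1.20) = +0.62 V, with n = 4.
ΔG° = −nFE° = −RT ln K, so ln K = nFE°/(RT) = (4)(96485)(+0.62) / ((8.314)(318)) = 90.505.
log₁₀ K = 90.505 / ln 10 = 39.3.

39.3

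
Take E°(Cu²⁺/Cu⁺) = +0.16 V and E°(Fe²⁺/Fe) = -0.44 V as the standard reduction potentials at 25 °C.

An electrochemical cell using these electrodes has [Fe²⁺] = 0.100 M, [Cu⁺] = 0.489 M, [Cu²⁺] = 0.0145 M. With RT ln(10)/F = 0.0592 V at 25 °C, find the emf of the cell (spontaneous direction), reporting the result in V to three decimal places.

Cu²⁺/Cu⁺ is the cathode (higher E°), Fe²⁺/Fe the anode: E°cell = +0.16 − (-0.44) = +0.60 V, n = 2.
Overall: 2 Cu²⁺(aq) + Fe(s) → 2 Cu⁺(aq) + Fe²⁺(aq)
Q = [Cu⁺]^2·[Fe²⁺] / ([Cu²⁺]^2); log Q = 2.056.
E = E° − (0.0592/n) log Q = +0.60 − (0.0592/2)(2.056) = +0.539 V.

+0.539 V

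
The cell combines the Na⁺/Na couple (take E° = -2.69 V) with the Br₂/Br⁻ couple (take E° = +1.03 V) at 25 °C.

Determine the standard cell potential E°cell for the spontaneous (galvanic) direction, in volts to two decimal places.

The Br₂/Br⁻ couple has the higher reduction potential, so it is the cathode; Na⁺/Na is oxidised at the anode.
E°cell = E°(cathode) − E°(anode) = (+1.03) − (-2.69) = +3.72 V.
Since E°cell > 0, the reaction is spontaneous under standard conditions.

+3.72 V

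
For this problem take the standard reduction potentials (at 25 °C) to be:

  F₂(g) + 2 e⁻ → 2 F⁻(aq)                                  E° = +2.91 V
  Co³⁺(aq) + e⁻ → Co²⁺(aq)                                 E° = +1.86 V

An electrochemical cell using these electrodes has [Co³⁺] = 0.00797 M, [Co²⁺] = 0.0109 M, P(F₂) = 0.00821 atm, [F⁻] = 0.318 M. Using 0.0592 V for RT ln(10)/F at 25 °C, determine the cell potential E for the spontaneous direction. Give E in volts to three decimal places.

F₂/F⁻ is the cathode (higher E°), Co³⁺/Co²⁺ the anode: E°cell = +2.91 − (+1.86) = +1.05 V, n = 2.
Overall: F₂(g) + 2 Co²⁺(aq) → 2 F⁻(aq) + 2 Co³⁺(aq)
Q = [F⁻]^2·[Co³⁺]^2 / (P(F₂)·[Co²⁺]^2); log Q = 0.819.
E = E° − (0.0592/n) log Q = +1.05 − (0.0592/2)(0.819) = +1.026 V.

+1.026 V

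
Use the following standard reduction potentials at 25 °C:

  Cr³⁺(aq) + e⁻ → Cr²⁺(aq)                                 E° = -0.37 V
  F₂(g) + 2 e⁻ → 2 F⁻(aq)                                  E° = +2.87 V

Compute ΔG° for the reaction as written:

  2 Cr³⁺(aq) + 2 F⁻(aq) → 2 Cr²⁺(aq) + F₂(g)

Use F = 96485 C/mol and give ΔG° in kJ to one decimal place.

As written, Cr³⁺/Cr²⁺ is reduced (cathode) and F₂/F⁻ is oxidised (anode), so E°cell = (-0.37) − (+2.87) = -3.24 V.
Balancing electrons gives n = 2.
ΔG° = −nFE° = −(2)(96485)(-3.24) = 625,223 J = +625.2 kJ.

+625.2 kJ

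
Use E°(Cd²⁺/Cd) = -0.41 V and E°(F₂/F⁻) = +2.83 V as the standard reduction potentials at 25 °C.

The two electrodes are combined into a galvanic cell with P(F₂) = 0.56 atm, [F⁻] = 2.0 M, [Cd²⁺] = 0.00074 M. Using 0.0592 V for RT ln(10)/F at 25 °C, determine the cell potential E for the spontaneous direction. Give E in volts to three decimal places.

F₂/F⁻ is the cathode (higher E°), Cd²⁺/Cd the anode: E°cell = +2.83 − (-0.41) = +3.24 V, n = 2.
Overall: F₂(g) + Cd(s) → 2 F⁻(aq) + Cd²⁺(aq)
Q = [F⁻]^2·[Cd²⁺] / (P(F₂)); log Q = -2.277.
E = E° − (0.0592/n) log Q = +3.24 − (0.0592/2)(-2.277) = +3.307 V.

+3.307 V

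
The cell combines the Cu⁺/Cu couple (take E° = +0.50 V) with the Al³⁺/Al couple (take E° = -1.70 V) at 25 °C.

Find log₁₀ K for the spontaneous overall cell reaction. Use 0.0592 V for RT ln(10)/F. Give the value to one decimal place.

111.5

Cathode: Cu⁺/Cu; anode: Al³⁺/Al. E°cell = +2.20 V, n = 3.
log K = nE°cell / 0.0592 = (3)(+2.20) / 0.0592 = 111.5.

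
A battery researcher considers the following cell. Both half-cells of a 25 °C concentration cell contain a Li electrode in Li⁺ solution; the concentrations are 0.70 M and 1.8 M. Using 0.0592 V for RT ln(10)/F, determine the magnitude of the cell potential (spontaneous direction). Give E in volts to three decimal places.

+0.024 V

For a concentration cell E°cell = 0. The 1.8 M side is the cathode (reduction is favoured where [Li⁺] is higher).
With n = 1, E = −(0.0592/1) log([Li⁺]ₐₙ/[Li⁺]꜀ₐₜ) = −(0.0592/1) log(0.7/1.8) = −(0.0592/1)(-0.410) = +0.024 V.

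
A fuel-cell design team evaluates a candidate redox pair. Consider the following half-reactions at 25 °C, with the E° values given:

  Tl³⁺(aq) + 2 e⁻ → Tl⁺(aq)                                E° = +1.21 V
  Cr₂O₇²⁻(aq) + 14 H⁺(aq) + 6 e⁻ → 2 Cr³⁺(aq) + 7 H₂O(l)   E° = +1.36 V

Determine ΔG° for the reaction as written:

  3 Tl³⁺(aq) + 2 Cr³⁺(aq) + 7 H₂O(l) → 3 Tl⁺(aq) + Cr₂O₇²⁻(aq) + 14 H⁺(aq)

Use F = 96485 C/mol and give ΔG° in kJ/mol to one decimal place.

As written, Tl³⁺/Tl⁺ is reduced (cathode) and Cr₂O₇²⁻/Cr³⁺ is oxidised (anode), so E°cell = (+1.21) − (+1.36) = -0.15 V.
Balancing electrons gives n = 6.
ΔG° = −nFE° = −(6)(96485)(-0.15) = 86,836 J = +86.8 kJ/mol.

+86.8 kJ/mol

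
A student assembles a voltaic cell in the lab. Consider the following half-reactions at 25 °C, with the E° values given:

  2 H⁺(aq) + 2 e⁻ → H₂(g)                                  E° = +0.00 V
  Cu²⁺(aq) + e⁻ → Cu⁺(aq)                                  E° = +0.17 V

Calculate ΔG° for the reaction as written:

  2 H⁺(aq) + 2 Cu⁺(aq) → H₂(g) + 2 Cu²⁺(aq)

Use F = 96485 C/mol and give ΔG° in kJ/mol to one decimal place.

As written, H⁺/H₂ is reduced (cathode) and Cu²⁺/Cu⁺ is oxidised (anode), so E°cell = (+0.00) − (+0.17) = -0.17 V.
Balancing electrons gives n = 2.
ΔG° = −nFE° = −(2)(96485)(-0.17) = 32,805 J = +32.8 kJ/mol.

+32.8 kJ/mol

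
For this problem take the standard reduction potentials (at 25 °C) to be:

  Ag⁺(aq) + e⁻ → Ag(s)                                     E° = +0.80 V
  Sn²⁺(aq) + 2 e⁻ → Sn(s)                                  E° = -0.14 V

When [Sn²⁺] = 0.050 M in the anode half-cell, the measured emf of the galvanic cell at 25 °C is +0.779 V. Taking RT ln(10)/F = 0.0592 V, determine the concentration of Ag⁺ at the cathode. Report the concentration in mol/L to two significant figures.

Ag⁺/Ag is the cathode, Sn²⁺/Sn the anode: E°cell = +0.94 V, n = 2.
Overall reaction: 2 Ag⁺(aq) + Sn(s) → 2 Ag(s) + Sn²⁺(aq); Q = [Sn²⁺]^1/[Ag⁺]^2.
From E = E° − (0.0592/n) log Q: log Q = (E° − E)·n/0.0592 = (+0.94 − (+0.779))·2/0.0592 = 5.4392.
So 2·log[Ag⁺] = 1·log(0.05) − log Q = -1.3010 − (5.4392) = -6.7402; log[Ag⁺] = -6.7402 / 2 = -3.3701; [Ag⁺] = 10^(-3.3701) ≈ 0.00043 M.

0.00043 M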